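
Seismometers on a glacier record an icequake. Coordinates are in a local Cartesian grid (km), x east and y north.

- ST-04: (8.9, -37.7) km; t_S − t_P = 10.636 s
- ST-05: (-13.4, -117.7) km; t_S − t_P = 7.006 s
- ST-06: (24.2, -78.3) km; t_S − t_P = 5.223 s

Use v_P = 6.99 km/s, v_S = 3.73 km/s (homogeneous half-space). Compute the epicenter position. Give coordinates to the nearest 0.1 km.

x ≈ 42.6 km, y ≈ -115.8 km

Distance from S−P lag: d = Δt · v_P v_S / (v_P − v_S) = Δt · (6.99·3.73)/(6.99−3.73) ≈ 7.9978·Δt.
So d_ST-04 = 85.06, d_ST-05 = 56.03, d_ST-06 = 41.77 km.
Circle about each station: (x − 8.9)² + (y + 37.7)² = 85.06²; (x + 13.4)² + (y + 117.7)² = 56.03²; (x − 24.2)² + (y + 78.3)² = 41.77².
Subtracting the ST-04 equation from the ST-05 and ST-06 equations removes the quadratic terms:
-44.6 x − 160.0 y = 16628.19
30.6 x − 81.2 y = 10706.50
Solving the 2×2 system: x ≈ 42.6, y ≈ -115.8 km.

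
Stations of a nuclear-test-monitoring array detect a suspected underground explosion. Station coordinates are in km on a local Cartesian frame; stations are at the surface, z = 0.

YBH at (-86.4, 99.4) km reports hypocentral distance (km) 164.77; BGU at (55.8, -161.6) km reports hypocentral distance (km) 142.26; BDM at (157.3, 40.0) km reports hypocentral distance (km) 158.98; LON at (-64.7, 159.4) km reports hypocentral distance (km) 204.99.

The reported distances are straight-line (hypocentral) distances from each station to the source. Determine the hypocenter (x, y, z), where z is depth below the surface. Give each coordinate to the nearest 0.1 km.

Each station gives a sphere (x−x_i)² + (y−y_i)² + z² = d_i² (stations at z=0).
Subtracting the YBH sphere from BGU and BDM: z² cancels, leaving linear equations in x and y:
284.4 x − 522.0 y = 18794.13
487.4 x − 118.8 y = 10872.48
Solving: x ≈ 15.603, y ≈ -27.503 km (keep extra digits for the depth step; rounded: 15.6, -27.5).
Then from the YBH sphere: z² = 164.77² − (x + 86.4)² − (y − 99.4)² with x = 15.603, y = -27.503, so z ≈ 25.302 ≈ 25.3 km.

x ≈ 15.6 km, y ≈ -27.5 km, depth ≈ 25.3 km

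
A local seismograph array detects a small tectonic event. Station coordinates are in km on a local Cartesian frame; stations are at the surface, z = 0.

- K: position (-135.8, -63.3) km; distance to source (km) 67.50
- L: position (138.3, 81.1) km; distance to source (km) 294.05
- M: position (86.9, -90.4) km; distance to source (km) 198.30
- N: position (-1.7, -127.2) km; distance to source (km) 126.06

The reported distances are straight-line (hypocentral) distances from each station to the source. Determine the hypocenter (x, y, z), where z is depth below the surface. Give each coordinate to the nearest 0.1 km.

x ≈ -102.6 km, y ≈ -77.6 km, depth ≈ 57.0 km

Each station gives a sphere (x−x_i)² + (y−y_i)² + z² = d_i² (stations at z=0).
Subtracting the K sphere from L and M: z² cancels, leaving linear equations in x and y:
548.2 x + 288.8 y = -78653.58
445.4 x − 54.2 y = -41491.40
Solving: x ≈ -102.598, y ≈ -77.595 km (keep extra digits for the depth step; rounded: -102.6, -77.6).
Then from the K sphere: z² = 67.50² − (x + 135.8)² − (y + 63.3)² with x = -102.598, y = -77.595, so z ≈ 57.005 ≈ 57.0 km.
Check against N (with the unrounded solution): distance 126.06 ≈ 126.06 km. ✓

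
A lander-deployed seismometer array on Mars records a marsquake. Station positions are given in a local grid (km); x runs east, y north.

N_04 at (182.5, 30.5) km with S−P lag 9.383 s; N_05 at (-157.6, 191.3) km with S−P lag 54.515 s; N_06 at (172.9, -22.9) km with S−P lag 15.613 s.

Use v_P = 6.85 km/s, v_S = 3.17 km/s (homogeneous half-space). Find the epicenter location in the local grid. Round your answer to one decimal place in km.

Distance from S−P lag: d = Δt · v_P v_S / (v_P − v_S) = Δt · (6.85·3.17)/(6.85−3.17) ≈ 5.9007·Δt.
So d_N_04 = 55.37, d_N_05 = 321.68, d_N_06 = 92.13 km.
Circle about each station: (x − 182.5)² + (y − 30.5)² = 55.37²; (x + 157.6)² + (y − 191.3)² = 321.68²; (x − 172.9)² + (y + 22.9)² = 92.13².
Subtracting the N_04 equation from the N_05 and N_06 equations removes the quadratic terms:
-680.2 x + 321.6 y = -73215.24
-19.2 x − 106.8 y = -9239.78
Solving the 2×2 system: x ≈ 136.9, y ≈ 61.9 km.

136.9 km east, 61.9 km north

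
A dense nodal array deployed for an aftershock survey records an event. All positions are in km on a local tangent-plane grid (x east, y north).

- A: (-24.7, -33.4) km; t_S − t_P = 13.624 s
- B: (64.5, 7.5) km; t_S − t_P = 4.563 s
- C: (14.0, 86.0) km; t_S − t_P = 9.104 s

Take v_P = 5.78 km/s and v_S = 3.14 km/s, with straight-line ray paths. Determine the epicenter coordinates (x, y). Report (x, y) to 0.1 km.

(43.5, 30.8)

Distance from S−P lag: d = Δt · v_P v_S / (v_P − v_S) = Δt · (5.78·3.14)/(5.78−3.14) ≈ 6.8747·Δt.
So d_A = 93.66, d_B = 31.37, d_C = 62.59 km.
Circle about each station: (x + 24.7)² + (y + 33.4)² = 93.66²; (x − 64.5)² + (y − 7.5)² = 31.37²; (x − 14.0)² + (y − 86.0)² = 62.59².
Subtracting the A equation from the B and C equations removes the quadratic terms:
178.4 x + 81.8 y = 10278.97
77.4 x + 238.8 y = 10721.04
Solving the 2×2 system: x ≈ 43.5, y ≈ 30.8 km.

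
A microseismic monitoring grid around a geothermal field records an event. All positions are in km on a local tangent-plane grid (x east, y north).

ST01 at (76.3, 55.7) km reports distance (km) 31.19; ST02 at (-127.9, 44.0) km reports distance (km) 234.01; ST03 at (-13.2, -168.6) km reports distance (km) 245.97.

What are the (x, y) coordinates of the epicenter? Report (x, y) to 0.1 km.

Circle about each station: (x − 76.3)² + (y − 55.7)² = 31.19²; (x + 127.9)² + (y − 44.0)² = 234.01²; (x + 13.2)² + (y + 168.6)² = 245.97².
Subtracting the ST01 equation from the ST02 and ST03 equations removes the quadratic terms:
-408.4 x − 23.4 y = -44417.63
-179.0 x − 448.6 y = -39852.40
Solving the 2×2 system: x ≈ 106.1, y ≈ 46.5 km.
Check against ST01 (with the unrounded x, y): √((x − 76.3)²+(y − 55.7)²) = 31.18 ≈ 31.19 km. ✓

x ≈ 106.1 km, y ≈ 46.5 km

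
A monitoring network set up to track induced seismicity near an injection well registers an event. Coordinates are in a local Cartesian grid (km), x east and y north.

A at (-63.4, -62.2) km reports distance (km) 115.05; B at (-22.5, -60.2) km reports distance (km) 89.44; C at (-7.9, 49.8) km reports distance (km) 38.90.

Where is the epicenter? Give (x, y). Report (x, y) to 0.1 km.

17.1 km east, 20.0 km north

Circle about each station: (x + 63.4)² + (y + 62.2)² = 115.05²; (x + 22.5)² + (y + 60.2)² = 89.44²; (x + 7.9)² + (y − 49.8)² = 38.90².
Subtracting the A equation from the B and C equations removes the quadratic terms:
81.8 x + 4.0 y = 1478.88
111.0 x + 224.0 y = 6377.34
Solving the 2×2 system: x ≈ 17.1, y ≈ 20.0 km.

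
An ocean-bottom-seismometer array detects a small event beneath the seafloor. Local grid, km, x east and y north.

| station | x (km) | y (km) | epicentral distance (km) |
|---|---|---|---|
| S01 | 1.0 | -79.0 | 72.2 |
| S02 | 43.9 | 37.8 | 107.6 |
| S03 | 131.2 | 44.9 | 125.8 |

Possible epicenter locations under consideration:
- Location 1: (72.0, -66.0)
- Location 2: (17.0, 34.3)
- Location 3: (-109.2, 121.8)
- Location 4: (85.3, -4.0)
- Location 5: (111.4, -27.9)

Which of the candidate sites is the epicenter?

Location 1

For each candidate, compare |candidate − station| to the reported distance:
Location 1: residuals S01 0.0, S02 0.1, S03 0.1 → max 0.1 km
Location 2: residuals S01 42.2, S02 80.5, S03 11.1 → max 80.5 km
Location 3: residuals S01 156.9, S02 67.0, S03 126.6 → max 156.9 km
Location 4: residuals S01 40.6, S02 48.8, S03 58.7 → max 58.7 km
Location 5: residuals S01 49.5, S02 13.4, S03 50.4 → max 50.4 km
Only Location 1 has all residuals ≈ 0.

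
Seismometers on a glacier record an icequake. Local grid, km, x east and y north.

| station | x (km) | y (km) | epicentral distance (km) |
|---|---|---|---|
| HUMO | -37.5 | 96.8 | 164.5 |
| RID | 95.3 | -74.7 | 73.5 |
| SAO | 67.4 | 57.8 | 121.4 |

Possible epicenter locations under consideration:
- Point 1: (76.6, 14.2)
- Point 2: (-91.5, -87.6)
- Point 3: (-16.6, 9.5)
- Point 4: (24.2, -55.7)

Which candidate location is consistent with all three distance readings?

Point 4

For each candidate, compare |candidate − station| to the reported distance:
Point 1: residuals HUMO 23.6, RID 17.3, SAO 76.8 → max 76.8 km
Point 2: residuals HUMO 27.6, RID 113.7, SAO 94.0 → max 113.7 km
Point 3: residuals HUMO 74.7, RID 66.5, SAO 24.5 → max 74.7 km
Point 4: residuals HUMO 0.0, RID 0.1, SAO 0.0 → max 0.1 km
Only Point 4 has all residuals ≈ 0.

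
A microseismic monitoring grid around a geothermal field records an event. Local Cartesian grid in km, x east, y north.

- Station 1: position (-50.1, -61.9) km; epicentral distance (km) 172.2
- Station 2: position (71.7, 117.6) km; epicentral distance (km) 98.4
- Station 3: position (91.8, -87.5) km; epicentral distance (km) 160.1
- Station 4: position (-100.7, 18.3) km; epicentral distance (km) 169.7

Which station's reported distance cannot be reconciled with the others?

Solve using three stations at a time. Using Station 1, Station 3, Station 4 (subtract circle equations pairwise → linear system) gives (x, y) ≈ (61.1, 69.6).
Distances from that point to each station vs reported:
  Station 1: calculated 172.2 vs reported 172.2 → residual 0.0 km
  Station 2: calculated 49.1 vs reported 98.4 → residual 49.3 km
  Station 3: calculated 160.1 vs reported 160.1 → residual 0.0 km
  Station 4: calculated 169.7 vs reported 169.7 → residual 0.0 km
Station 1, Station 3, Station 4 are mutually consistent (residuals ≈ 0); Station 2 is off by 49.3 km.

Station 2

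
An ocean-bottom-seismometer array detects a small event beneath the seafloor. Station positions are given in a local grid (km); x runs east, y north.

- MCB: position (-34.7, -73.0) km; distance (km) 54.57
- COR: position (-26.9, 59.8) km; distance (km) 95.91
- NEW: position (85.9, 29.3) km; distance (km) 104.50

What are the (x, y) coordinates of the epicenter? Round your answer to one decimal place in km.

x ≈ 1.2 km, y ≈ -31.9 km

Circle about each station: (x + 34.7)² + (y + 73.0)² = 54.57²; (x + 26.9)² + (y − 59.8)² = 95.91²; (x − 85.9)² + (y − 29.3)² = 104.50².
Subtracting the MCB equation from the COR and NEW equations removes the quadratic terms:
15.6 x + 265.6 y = -8454.28
241.2 x + 204.6 y = -6238.16
Solving the 2×2 system: x ≈ 1.2, y ≈ -31.9 km.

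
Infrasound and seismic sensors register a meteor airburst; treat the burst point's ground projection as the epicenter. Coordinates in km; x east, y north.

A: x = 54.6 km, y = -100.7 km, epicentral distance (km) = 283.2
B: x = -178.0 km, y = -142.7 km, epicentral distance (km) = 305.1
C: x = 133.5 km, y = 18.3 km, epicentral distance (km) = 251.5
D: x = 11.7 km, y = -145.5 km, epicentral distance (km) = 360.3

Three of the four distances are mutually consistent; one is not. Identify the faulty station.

D

Solve using three stations at a time. Using A, B, C (subtract circle equations pairwise → linear system) gives (x, y) ≈ (-82.5, 147.1).
Distances from that point to each station vs reported:
  A: calculated 283.2 vs reported 283.2 → residual 0.0 km
  B: calculated 305.1 vs reported 305.1 → residual 0.0 km
  C: calculated 251.5 vs reported 251.5 → residual 0.0 km
  D: calculated 307.4 vs reported 360.3 → residual 52.9 km
A, B, C are mutually consistent (residuals ≈ 0); D is off by 52.9 km.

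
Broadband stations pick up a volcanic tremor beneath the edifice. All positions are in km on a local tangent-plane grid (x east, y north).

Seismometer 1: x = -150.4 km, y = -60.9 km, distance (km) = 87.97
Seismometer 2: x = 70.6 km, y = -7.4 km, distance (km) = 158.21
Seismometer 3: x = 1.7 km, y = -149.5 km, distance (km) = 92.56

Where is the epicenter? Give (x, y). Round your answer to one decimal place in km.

-66.3 km east, -86.7 km north

Circle about each station: (x + 150.4)² + (y + 60.9)² = 87.97²; (x − 70.6)² + (y + 7.4)² = 158.21²; (x − 1.7)² + (y + 149.5)² = 92.56².
Subtracting the Seismometer 1 equation from the Seismometer 2 and Seismometer 3 equations removes the quadratic terms:
442.0 x + 107.0 y = -38581.53
304.2 x − 177.2 y = -4804.46
Solving the 2×2 system: x ≈ -66.3, y ≈ -86.7 km.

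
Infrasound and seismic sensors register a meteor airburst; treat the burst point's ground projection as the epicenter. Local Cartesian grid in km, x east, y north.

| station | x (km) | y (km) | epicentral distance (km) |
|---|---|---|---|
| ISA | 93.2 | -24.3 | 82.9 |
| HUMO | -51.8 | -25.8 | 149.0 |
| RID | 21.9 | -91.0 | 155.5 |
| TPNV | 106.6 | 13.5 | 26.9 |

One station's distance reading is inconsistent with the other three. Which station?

TPNV

Solve using three stations at a time. Using ISA, HUMO, RID (subtract circle equations pairwise → linear system) gives (x, y) ≈ (72.7, 55.9).
Distances from that point to each station vs reported:
  ISA: calculated 82.8 vs reported 82.9 → residual 0.1 km
  HUMO: calculated 148.9 vs reported 149.0 → residual 0.1 km
  RID: calculated 155.4 vs reported 155.5 → residual 0.1 km
  TPNV: calculated 54.3 vs reported 26.9 → residual 27.4 km
ISA, HUMO, RID are mutually consistent (residuals ≈ 0); TPNV is off by 27.4 km.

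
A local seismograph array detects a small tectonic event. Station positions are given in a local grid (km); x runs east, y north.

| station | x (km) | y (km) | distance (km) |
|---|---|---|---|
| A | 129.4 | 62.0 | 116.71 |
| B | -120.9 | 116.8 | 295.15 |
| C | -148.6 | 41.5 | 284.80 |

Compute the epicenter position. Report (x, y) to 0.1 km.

(119.6, -54.3)

Circle about each station: (x − 129.4)² + (y − 62.0)² = 116.71²; (x + 120.9)² + (y − 116.8)² = 295.15²; (x + 148.6)² + (y − 41.5)² = 284.80².
Subtracting the A equation from the B and C equations removes the quadratic terms:
-500.6 x + 109.6 y = -65821.61
-556.0 x − 41.0 y = -64273.97
Solving the 2×2 system: x ≈ 119.6, y ≈ -54.3 km.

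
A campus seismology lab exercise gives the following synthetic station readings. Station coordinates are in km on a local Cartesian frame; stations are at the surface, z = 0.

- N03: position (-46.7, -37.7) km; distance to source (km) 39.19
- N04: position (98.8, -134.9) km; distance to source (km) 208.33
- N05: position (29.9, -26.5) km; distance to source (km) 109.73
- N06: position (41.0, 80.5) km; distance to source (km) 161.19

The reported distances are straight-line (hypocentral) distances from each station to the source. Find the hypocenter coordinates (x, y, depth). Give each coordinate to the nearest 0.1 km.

Each station gives a sphere (x−x_i)² + (y−y_i)² + z² = d_i² (stations at z=0).
Subtracting the N03 sphere from N04 and N05: z² cancels, leaving linear equations in x and y:
291.0 x − 194.4 y = -17508.26
153.2 x + 22.4 y = -12510.74
Solving: x ≈ -77.803, y ≈ -26.401 km (keep extra digits for the depth step; rounded: -77.8, -26.4).
Then from the N03 sphere: z² = 39.19² − (x + 46.7)² − (y + 37.7)² with x = -77.803, y = -26.401, so z ≈ 20.995 ≈ 21.0 km.

(-77.8, -26.4, 21.0)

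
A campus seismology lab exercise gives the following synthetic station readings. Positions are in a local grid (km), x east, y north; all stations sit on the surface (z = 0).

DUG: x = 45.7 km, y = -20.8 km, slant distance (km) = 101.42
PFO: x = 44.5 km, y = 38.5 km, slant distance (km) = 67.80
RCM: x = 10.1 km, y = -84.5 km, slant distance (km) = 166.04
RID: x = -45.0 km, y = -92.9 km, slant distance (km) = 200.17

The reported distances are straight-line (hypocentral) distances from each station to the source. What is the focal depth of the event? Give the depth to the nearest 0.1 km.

Each station gives a sphere (x−x_i)² + (y−y_i)² + z² = d_i² (stations at z=0).
Subtracting the DUG sphere from PFO and RCM: z² cancels, leaving linear equations in x and y:
-2.4 x + 118.6 y = 6630.55
-71.2 x − 127.4 y = -12562.14
Solving: x ≈ 73.729, y ≈ 57.399 km (keep extra digits for the depth step; rounded: 73.7, 57.4).
Then from the DUG sphere: z² = 101.42² − (x − 45.7)² − (y + 20.8)² with x = 73.729, y = 57.399, so z ≈ 58.183 ≈ 58.2 km.
Check against RID (with the unrounded solution): distance 200.18 ≈ 200.17 km. ✓

58.2 km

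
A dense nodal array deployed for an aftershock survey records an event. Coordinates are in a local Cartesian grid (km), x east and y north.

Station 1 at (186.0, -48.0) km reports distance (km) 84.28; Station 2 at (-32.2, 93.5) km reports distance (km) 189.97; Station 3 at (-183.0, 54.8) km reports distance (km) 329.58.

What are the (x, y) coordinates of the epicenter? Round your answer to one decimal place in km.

Circle about each station: (x − 186.0)² + (y + 48.0)² = 84.28²; (x + 32.2)² + (y − 93.5)² = 189.97²; (x + 183.0)² + (y − 54.8)² = 329.58².
Subtracting pairs of circle equations eliminates x²+y² and gives linear equations (the radical axes):
-436.4 x + 283.0 y = -56106.39
-738.0 x + 205.6 y = -101927.82
Solving the 2×2 system: x ≈ 145.3, y ≈ 25.8 km.
Check against Station 1 (with the unrounded x, y): √((x − 186.0)²+(y + 48.0)²) = 84.29 ≈ 84.28 km. ✓

(145.3, 25.8)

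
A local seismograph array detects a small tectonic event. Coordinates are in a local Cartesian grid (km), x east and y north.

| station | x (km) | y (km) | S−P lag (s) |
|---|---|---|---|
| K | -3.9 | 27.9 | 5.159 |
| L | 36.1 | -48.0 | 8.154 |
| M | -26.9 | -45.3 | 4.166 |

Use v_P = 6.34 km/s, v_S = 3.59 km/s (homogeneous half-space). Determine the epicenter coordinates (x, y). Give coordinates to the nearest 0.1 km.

-20.6 km east, -11.4 km north

Distance from S−P lag: d = Δt · v_P v_S / (v_P − v_S) = Δt · (6.34·3.59)/(6.34−3.59) ≈ 8.2766·Δt.
So d_K = 42.70, d_L = 67.49, d_M = 34.48 km.
Circle about each station: (x + 3.9)² + (y − 27.9)² = 42.70²; (x − 36.1)² + (y + 48.0)² = 67.49²; (x + 26.9)² + (y + 45.3)² = 34.48².
Subtracting pairs of circle equations eliminates x²+y² and gives linear equations (the radical axes):
80.0 x − 151.8 y = 81.98
-46.0 x − 146.4 y = 2616.50
Solving the 2×2 system: x ≈ -20.6, y ≈ -11.4 km.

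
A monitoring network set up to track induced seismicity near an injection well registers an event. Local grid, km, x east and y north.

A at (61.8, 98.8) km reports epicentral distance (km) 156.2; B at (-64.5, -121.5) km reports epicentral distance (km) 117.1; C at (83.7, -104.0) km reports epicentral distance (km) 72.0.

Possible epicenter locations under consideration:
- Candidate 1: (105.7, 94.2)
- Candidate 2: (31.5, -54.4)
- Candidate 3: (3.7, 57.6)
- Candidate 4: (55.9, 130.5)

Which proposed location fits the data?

Candidate 2

For each candidate, compare |candidate − station| to the reported distance:
Candidate 1: residuals A 112.1, B 157.7, C 127.4 → max 157.7 km
Candidate 2: residuals A 0.0, B 0.0, C 0.0 → max 0.0 km
Candidate 3: residuals A 85.0, B 74.5, C 108.3 → max 108.3 km
Candidate 4: residuals A 124.0, B 162.2, C 164.1 → max 164.1 km
Only Candidate 2 has all residuals ≈ 0.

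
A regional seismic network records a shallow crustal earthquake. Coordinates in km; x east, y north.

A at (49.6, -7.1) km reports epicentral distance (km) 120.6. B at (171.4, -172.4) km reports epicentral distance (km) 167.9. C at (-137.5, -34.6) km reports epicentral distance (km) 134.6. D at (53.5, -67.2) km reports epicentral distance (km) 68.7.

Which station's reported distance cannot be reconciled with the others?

C

Solve using three stations at a time. Using A, B, D (subtract circle equations pairwise → linear system) gives (x, y) ≈ (11.4, -121.5).
Distances from that point to each station vs reported:
  A: calculated 120.6 vs reported 120.6 → residual 0.0 km
  B: calculated 167.9 vs reported 167.9 → residual 0.0 km
  C: calculated 172.4 vs reported 134.6 → residual 37.8 km
  D: calculated 68.7 vs reported 68.7 → residual 0.0 km
A, B, D are mutually consistent (residuals ≈ 0); C is off by 37.8 km.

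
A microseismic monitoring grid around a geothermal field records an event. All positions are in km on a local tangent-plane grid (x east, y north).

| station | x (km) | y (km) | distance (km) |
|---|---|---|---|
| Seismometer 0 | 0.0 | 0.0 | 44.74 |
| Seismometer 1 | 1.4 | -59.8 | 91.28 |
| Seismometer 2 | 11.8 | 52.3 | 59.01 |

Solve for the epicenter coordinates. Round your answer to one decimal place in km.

-38.9 km east, 22.1 km north

Circle about each station: x² + y² = 44.74²; (x − 1.4)² + (y + 59.8)² = 91.28²; (x − 11.8)² + (y − 52.3)² = 59.01².
Subtracting pairs of circle equations eliminates x²+y² and gives linear equations (the radical axes):
2.8 x − 119.6 y = -2752.37
23.6 x + 104.6 y = 1394.02
Solving the 2×2 system: x ≈ -38.9, y ≈ 22.1 km.
Check against Seismometer 0 (with the unrounded x, y): √(x²+y²) = 44.74 ≈ 44.74 km. ✓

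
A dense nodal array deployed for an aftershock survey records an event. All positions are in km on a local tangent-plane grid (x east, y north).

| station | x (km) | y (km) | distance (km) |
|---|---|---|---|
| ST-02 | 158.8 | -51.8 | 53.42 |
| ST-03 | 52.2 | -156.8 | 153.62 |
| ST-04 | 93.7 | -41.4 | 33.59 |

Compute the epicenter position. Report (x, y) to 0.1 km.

x ≈ 117.6 km, y ≈ -17.8 km

Circle about each station: (x − 158.8)² + (y + 51.8)² = 53.42²; (x − 52.2)² + (y + 156.8)² = 153.62²; (x − 93.7)² + (y + 41.4)² = 33.59².
Subtracting pairs of circle equations eliminates x²+y² and gives linear equations (the radical axes):
-213.2 x − 210.0 y = -21335.01
-130.2 x + 20.8 y = -15681.62
Solving the 2×2 system: x ≈ 117.6, y ≈ -17.8 km.
Check against ST-02 (with the unrounded x, y): √((x − 158.8)²+(y + 51.8)²) = 53.42 ≈ 53.42 km. ✓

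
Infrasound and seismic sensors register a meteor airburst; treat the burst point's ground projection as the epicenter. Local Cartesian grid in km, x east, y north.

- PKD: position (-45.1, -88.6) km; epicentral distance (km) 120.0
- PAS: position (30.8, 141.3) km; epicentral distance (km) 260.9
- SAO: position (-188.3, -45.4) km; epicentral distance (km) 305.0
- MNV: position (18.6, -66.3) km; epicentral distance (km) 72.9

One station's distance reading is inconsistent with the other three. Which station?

SAO

Solve using three stations at a time. Using PKD, PAS, MNV (subtract circle equations pairwise → linear system) gives (x, y) ≈ (71.7, -116.4).
Distances from that point to each station vs reported:
  PKD: calculated 120.1 vs reported 120.0 → residual 0.1 km
  PAS: calculated 260.9 vs reported 260.9 → residual 0.0 km
  SAO: calculated 269.5 vs reported 305.0 → residual 35.5 km
  MNV: calculated 73.0 vs reported 72.9 → residual 0.1 km
PKD, PAS, MNV are mutually consistent (residuals ≈ 0); SAO is off by 35.5 km.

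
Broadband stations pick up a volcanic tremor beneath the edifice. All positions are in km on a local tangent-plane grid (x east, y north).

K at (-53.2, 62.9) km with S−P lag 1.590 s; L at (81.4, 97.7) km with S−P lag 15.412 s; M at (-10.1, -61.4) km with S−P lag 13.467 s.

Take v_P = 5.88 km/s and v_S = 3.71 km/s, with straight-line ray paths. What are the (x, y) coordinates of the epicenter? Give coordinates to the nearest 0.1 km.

-69.0 km east, 60.5 km north

Distance from S−P lag: d = Δt · v_P v_S / (v_P − v_S) = Δt · (5.88·3.71)/(5.88−3.71) ≈ 10.0529·Δt.
So d_K = 15.98, d_L = 154.94, d_M = 135.38 km.
Circle about each station: (x + 53.2)² + (y − 62.9)² = 15.98²; (x − 81.4)² + (y − 97.7)² = 154.94²; (x + 10.1)² + (y + 61.4)² = 135.38².
Subtracting pairs of circle equations eliminates x²+y² and gives linear equations (the radical axes):
269.2 x + 69.6 y = -14366.44
86.2 x − 248.6 y = -20987.06
Solving the 2×2 system: x ≈ -69.0, y ≈ 60.5 km.
Check against K (with the unrounded x, y): √((x + 53.2)²+(y − 62.9)²) = 15.99 ≈ 15.98 km. ✓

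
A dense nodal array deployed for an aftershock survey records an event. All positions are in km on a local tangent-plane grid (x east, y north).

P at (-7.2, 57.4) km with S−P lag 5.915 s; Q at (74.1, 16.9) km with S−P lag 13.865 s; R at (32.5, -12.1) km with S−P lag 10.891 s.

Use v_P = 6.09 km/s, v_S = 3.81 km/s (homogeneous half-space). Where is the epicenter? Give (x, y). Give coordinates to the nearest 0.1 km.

Distance from S−P lag: d = Δt · v_P v_S / (v_P − v_S) = Δt · (6.09·3.81)/(6.09−3.81) ≈ 10.1767·Δt.
So d_P = 60.20, d_Q = 141.10, d_R = 110.83 km.
Circle about each station: (x + 7.2)² + (y − 57.4)² = 60.20²; (x − 74.1)² + (y − 16.9)² = 141.10²; (x − 32.5)² + (y + 12.1)² = 110.83².
Subtracting the P equation from the Q and R equations removes the quadratic terms:
162.6 x − 81.0 y = -13855.35
79.4 x − 139.0 y = -10803.19
Solving the 2×2 system: x ≈ -65.0, y ≈ 40.6 km.

(-65.0, 40.6)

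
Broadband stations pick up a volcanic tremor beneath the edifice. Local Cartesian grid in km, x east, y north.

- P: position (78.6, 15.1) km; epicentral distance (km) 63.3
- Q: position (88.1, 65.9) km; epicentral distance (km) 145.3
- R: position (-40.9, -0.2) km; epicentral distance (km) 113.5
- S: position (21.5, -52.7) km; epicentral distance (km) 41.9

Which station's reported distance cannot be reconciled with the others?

Q

Solve using three stations at a time. Using P, R, S (subtract circle equations pairwise → linear system) gives (x, y) ≈ (62.9, -46.2).
Distances from that point to each station vs reported:
  P: calculated 63.3 vs reported 63.3 → residual 0.0 km
  Q: calculated 114.9 vs reported 145.3 → residual 30.4 km
  R: calculated 113.5 vs reported 113.5 → residual 0.0 km
  S: calculated 41.9 vs reported 41.9 → residual 0.0 km
P, R, S are mutually consistent (residuals ≈ 0); Q is off by 30.4 km.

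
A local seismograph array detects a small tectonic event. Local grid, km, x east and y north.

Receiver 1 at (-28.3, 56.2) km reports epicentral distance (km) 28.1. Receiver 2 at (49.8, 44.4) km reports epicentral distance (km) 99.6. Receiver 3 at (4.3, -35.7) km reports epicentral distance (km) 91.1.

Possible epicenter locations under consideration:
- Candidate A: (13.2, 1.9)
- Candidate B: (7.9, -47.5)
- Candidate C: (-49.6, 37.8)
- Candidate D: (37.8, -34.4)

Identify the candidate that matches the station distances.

Candidate C

For each candidate, compare |candidate − station| to the reported distance:
Candidate A: residuals Receiver 1 40.2, Receiver 2 43.5, Receiver 3 52.5 → max 52.5 km
Candidate B: residuals Receiver 1 81.7, Receiver 2 1.4, Receiver 3 78.8 → max 81.7 km
Candidate C: residuals Receiver 1 0.0, Receiver 2 0.0, Receiver 3 0.0 → max 0.0 km
Candidate D: residuals Receiver 1 84.0, Receiver 2 19.9, Receiver 3 57.6 → max 84.0 km
Only Candidate C has all residuals ≈ 0.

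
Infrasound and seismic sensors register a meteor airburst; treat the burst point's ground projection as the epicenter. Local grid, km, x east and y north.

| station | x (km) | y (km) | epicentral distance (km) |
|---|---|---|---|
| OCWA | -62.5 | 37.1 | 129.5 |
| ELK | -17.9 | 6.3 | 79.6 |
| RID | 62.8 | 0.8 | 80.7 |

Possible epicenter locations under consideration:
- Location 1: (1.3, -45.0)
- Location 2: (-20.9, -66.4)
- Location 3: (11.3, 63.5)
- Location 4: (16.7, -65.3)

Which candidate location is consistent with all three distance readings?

Location 4

For each candidate, compare |candidate − station| to the reported distance:
Location 1: residuals OCWA 25.5, ELK 24.8, RID 4.0 → max 25.5 km
Location 2: residuals OCWA 18.0, ELK 6.8, RID 26.6 → max 26.6 km
Location 3: residuals OCWA 51.1, ELK 15.4, RID 0.4 → max 51.1 km
Location 4: residuals OCWA 0.0, ELK 0.1, RID 0.1 → max 0.1 km
Only Location 4 has all residuals ≈ 0.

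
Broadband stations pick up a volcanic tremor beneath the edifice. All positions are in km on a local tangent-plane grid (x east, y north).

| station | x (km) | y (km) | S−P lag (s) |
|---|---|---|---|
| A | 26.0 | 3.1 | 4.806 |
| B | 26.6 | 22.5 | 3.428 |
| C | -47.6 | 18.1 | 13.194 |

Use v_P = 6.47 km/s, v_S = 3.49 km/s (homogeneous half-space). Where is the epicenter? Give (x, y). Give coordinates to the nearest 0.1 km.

Distance from S−P lag: d = Δt · v_P v_S / (v_P − v_S) = Δt · (6.47·3.49)/(6.47−3.49) ≈ 7.5773·Δt.
So d_A = 36.42, d_B = 25.97, d_C = 99.97 km.
Circle about each station: (x − 26.0)² + (y − 3.1)² = 36.42²; (x − 26.6)² + (y − 22.5)² = 25.97²; (x + 47.6)² + (y − 18.1)² = 99.97².
Subtracting the A equation from the B and C equations removes the quadratic terms:
1.2 x + 38.8 y = 1180.18
-147.2 x + 30.0 y = -6759.82
Solving the 2×2 system: x ≈ 51.8, y ≈ 28.8 km.

x ≈ 51.8 km, y ≈ 28.8 km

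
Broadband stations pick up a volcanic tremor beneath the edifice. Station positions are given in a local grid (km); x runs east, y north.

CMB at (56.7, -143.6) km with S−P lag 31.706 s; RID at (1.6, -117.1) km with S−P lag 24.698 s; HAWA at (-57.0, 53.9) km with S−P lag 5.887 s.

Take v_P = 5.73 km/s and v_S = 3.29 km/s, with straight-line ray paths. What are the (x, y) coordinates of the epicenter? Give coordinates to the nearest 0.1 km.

Distance from S−P lag: d = Δt · v_P v_S / (v_P − v_S) = Δt · (5.73·3.29)/(5.73−3.29) ≈ 7.7261·Δt.
So d_CMB = 244.96, d_RID = 190.82, d_HAWA = 45.48 km.
Circle about each station: (x − 56.7)² + (y + 143.6)² = 244.96²; (x − 1.6)² + (y + 117.1)² = 190.82²; (x + 57.0)² + (y − 53.9)² = 45.48².
Subtracting pairs of circle equations eliminates x²+y² and gives linear equations (the radical axes):
-110.2 x + 53.0 y = 13472.25
-227.4 x + 395.0 y = 40255.33
Solving the 2×2 system: x ≈ -101.3, y ≈ 43.6 km.
Check against CMB (with the unrounded x, y): √((x − 56.7)²+(y + 143.6)²) = 244.96 ≈ 244.96 km. ✓

-101.3 km east, 43.6 km north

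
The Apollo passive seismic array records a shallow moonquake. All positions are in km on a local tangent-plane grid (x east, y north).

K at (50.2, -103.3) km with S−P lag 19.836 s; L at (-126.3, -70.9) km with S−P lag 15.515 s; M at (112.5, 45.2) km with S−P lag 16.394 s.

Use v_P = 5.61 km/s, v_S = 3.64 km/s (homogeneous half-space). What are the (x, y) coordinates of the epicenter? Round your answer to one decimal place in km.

(-55.1, 73.3)

Distance from S−P lag: d = Δt · v_P v_S / (v_P − v_S) = Δt · (5.61·3.64)/(5.61−3.64) ≈ 10.3657·Δt.
So d_K = 205.61, d_L = 160.82, d_M = 169.94 km.
Circle about each station: (x − 50.2)² + (y + 103.3)² = 205.61²; (x + 126.3)² + (y + 70.9)² = 160.82²; (x − 112.5)² + (y − 45.2)² = 169.94².
Subtracting the K equation from the L and M equations removes the quadratic terms:
-353.0 x + 64.8 y = 24199.97
124.6 x + 297.0 y = 14904.23
Solving the 2×2 system: x ≈ -55.1, y ≈ 73.3 km.
Check against K (with the unrounded x, y): √((x − 50.2)²+(y + 103.3)²) = 205.61 ≈ 205.61 km. ✓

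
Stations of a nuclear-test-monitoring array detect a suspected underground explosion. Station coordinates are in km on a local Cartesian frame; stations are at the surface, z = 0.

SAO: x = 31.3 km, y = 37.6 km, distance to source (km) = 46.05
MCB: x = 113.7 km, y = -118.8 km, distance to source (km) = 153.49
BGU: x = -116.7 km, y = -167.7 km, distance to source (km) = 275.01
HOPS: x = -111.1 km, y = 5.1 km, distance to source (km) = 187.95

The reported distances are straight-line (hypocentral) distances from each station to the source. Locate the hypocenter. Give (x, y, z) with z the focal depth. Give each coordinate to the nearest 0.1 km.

x ≈ 74.9 km, y ≈ 29.2 km, depth ≈ 12.2 km

Each station gives a sphere (x−x_i)² + (y−y_i)² + z² = d_i² (stations at z=0).
Subtracting the SAO sphere from MCB and BGU: z² cancels, leaving linear equations in x and y:
164.8 x − 312.8 y = 3209.10
-296.0 x − 410.6 y = -34161.17
Solving: x ≈ 74.901, y ≈ 29.202 km (keep extra digits for the depth step; rounded: 74.9, 29.2).
Then from the SAO sphere: z² = 46.05² − (x − 31.3)² − (y − 37.6)² with x = 74.901, y = 29.202, so z ≈ 12.208 ≈ 12.2 km.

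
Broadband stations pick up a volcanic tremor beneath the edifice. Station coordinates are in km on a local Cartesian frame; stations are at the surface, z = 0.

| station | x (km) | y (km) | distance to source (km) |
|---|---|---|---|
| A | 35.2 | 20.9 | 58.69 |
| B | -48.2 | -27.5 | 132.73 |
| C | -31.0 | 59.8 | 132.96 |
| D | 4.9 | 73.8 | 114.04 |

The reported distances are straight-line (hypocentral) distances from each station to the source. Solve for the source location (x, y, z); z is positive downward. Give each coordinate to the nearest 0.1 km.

(81.2, -8.0, 22.2)

Each station gives a sphere (x−x_i)² + (y−y_i)² + z² = d_i² (stations at z=0).
Subtracting the A sphere from B and C: z² cancels, leaving linear equations in x and y:
-166.8 x − 96.8 y = -12769.10
-132.4 x + 77.8 y = -11372.66
Solving: x ≈ 81.196, y ≈ -7.999 km (keep extra digits for the depth step; rounded: 81.2, -8.0).
Then from the A sphere: z² = 58.69² − (x − 35.2)² − (y − 20.9)² with x = 81.196, y = -7.999, so z ≈ 22.220 ≈ 22.2 km.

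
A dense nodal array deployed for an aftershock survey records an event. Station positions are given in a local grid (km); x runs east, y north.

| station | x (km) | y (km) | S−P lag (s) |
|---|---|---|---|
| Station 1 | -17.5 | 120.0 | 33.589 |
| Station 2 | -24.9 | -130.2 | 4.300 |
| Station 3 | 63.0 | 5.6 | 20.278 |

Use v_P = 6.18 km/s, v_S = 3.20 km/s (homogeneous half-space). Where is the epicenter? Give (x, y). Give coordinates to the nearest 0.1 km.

Distance from S−P lag: d = Δt · v_P v_S / (v_P − v_S) = Δt · (6.18·3.20)/(6.18−3.20) ≈ 6.6362·Δt.
So d_Station 1 = 222.90, d_Station 2 = 28.54, d_Station 3 = 134.57 km.
Circle about each station: (x + 17.5)² + (y − 120.0)² = 222.90²; (x + 24.9)² + (y + 130.2)² = 28.54²; (x − 63.0)² + (y − 5.6)² = 134.57².
Subtracting the Station 1 equation from the Station 2 and Station 3 equations removes the quadratic terms:
-14.8 x − 500.4 y = 51735.68
161.0 x − 228.8 y = 20869.44
Solving the 2×2 system: x ≈ -16.6, y ≈ -102.9 km.

(-16.6, -102.9)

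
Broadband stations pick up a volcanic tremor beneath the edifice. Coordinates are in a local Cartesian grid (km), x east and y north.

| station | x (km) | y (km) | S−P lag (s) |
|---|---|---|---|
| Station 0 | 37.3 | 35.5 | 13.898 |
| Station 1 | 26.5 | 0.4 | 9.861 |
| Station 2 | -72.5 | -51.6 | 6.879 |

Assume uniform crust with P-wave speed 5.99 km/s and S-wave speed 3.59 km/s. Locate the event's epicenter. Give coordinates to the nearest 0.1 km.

Distance from S−P lag: d = Δt · v_P v_S / (v_P − v_S) = Δt · (5.99·3.59)/(5.99−3.59) ≈ 8.9600·Δt.
So d_Station 0 = 124.53, d_Station 1 = 88.35, d_Station 2 = 61.64 km.
Circle about each station: (x − 37.3)² + (y − 35.5)² = 124.53²; (x − 26.5)² + (y − 0.4)² = 88.35²; (x + 72.5)² + (y + 51.6)² = 61.64².
Subtracting the Station 0 equation from the Station 1 and Station 2 equations removes the quadratic terms:
-21.6 x − 70.2 y = 5752.87
-219.6 x − 174.2 y = 16975.50
Solving the 2×2 system: x ≈ -16.3, y ≈ -76.9 km.

x ≈ -16.3 km, y ≈ -76.9 km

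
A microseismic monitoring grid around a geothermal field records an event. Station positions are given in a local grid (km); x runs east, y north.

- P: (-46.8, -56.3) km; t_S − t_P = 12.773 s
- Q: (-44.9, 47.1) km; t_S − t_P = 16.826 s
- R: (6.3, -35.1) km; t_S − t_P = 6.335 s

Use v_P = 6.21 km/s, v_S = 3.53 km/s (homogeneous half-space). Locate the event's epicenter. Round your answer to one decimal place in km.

Distance from S−P lag: d = Δt · v_P v_S / (v_P − v_S) = Δt · (6.21·3.53)/(6.21−3.53) ≈ 8.1796·Δt.
So d_P = 104.48, d_Q = 137.63, d_R = 51.82 km.
Circle about each station: (x + 46.8)² + (y + 56.3)² = 104.48²; (x + 44.9)² + (y − 47.1)² = 137.63²; (x − 6.3)² + (y + 35.1)² = 51.82².
Subtracting the P equation from the Q and R equations removes the quadratic terms:
3.8 x + 206.8 y = -9151.46
106.2 x + 42.4 y = 4142.53
Solving the 2×2 system: x ≈ 57.1, y ≈ -45.3 km.
Check against P (with the unrounded x, y): √((x + 46.8)²+(y + 56.3)²) = 104.47 ≈ 104.48 km. ✓

(57.1, -45.3)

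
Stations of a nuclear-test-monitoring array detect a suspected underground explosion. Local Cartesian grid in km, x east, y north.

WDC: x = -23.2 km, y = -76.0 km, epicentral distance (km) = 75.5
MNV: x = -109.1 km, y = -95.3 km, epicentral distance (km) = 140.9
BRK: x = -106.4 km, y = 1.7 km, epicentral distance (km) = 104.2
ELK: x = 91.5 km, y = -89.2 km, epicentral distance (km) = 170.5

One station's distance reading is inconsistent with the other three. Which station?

Solve using three stations at a time. Using WDC, MNV, BRK (subtract circle equations pairwise → linear system) gives (x, y) ≈ (-2.3, -3.4).
Distances from that point to each station vs reported:
  WDC: calculated 75.6 vs reported 75.5 → residual 0.1 km
  MNV: calculated 140.9 vs reported 140.9 → residual 0.0 km
  BRK: calculated 104.3 vs reported 104.2 → residual 0.1 km
  ELK: calculated 127.1 vs reported 170.5 → residual 43.4 km
WDC, MNV, BRK are mutually consistent (residuals ≈ 0); ELK is off by 43.4 km.

ELK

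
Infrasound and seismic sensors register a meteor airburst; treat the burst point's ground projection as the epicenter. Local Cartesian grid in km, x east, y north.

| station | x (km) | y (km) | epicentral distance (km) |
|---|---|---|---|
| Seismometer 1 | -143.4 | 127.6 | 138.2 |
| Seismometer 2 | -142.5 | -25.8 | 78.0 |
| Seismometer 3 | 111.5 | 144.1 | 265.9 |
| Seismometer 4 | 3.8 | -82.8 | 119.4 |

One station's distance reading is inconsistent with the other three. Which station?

Solve using three stations at a time. Using Seismometer 1, Seismometer 2, Seismometer 4 (subtract circle equations pairwise → linear system) gives (x, y) ≈ (-72.7, 8.9).
Distances from that point to each station vs reported:
  Seismometer 1: calculated 138.2 vs reported 138.2 → residual 0.0 km
  Seismometer 2: calculated 78.0 vs reported 78.0 → residual 0.0 km
  Seismometer 3: calculated 228.5 vs reported 265.9 → residual 37.4 km
  Seismometer 4: calculated 119.4 vs reported 119.4 → residual 0.0 km
Seismometer 1, Seismometer 2, Seismometer 4 are mutually consistent (residuals ≈ 0); Seismometer 3 is off by 37.4 km.

Seismometer 3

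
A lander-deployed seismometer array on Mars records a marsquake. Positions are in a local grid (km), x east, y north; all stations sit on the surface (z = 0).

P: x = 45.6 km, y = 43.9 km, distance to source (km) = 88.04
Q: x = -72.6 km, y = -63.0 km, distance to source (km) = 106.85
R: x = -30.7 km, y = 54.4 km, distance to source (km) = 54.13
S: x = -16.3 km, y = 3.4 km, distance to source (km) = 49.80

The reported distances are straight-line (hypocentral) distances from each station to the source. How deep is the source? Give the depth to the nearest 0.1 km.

Each station gives a sphere (x−x_i)² + (y−y_i)² + z² = d_i² (stations at z=0).
Subtracting the P sphere from Q and R: z² cancels, leaving linear equations in x and y:
-236.4 x − 213.8 y = 1567.31
-152.6 x + 21.0 y = 4716.26
Solving: x ≈ -27.700, y ≈ 23.297 km (keep extra digits for the depth step; rounded: -27.7, 23.3).
Then from the P sphere: z² = 88.04² − (x − 45.6)² − (y − 43.9)² with x = -27.700, y = 23.297, so z ≈ 44.200 ≈ 44.2 km.
Check against S (with the unrounded solution): distance 49.80 ≈ 49.80 km. ✓

z ≈ 44.2 km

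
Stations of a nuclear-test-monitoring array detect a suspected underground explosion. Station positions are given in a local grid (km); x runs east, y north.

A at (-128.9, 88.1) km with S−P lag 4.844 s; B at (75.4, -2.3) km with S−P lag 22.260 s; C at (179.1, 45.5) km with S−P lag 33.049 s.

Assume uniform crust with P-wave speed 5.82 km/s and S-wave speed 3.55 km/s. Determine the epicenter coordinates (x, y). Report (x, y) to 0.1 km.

(-121.7, 44.6)

Distance from S−P lag: d = Δt · v_P v_S / (v_P − v_S) = Δt · (5.82·3.55)/(5.82−3.55) ≈ 9.1018·Δt.
So d_A = 44.09, d_B = 202.61, d_C = 300.80 km.
Circle about each station: (x + 128.9)² + (y − 88.1)² = 44.09²; (x − 75.4)² + (y + 2.3)² = 202.61²; (x − 179.1)² + (y − 45.5)² = 300.80².
Subtracting pairs of circle equations eliminates x²+y² and gives linear equations (the radical axes):
408.6 x − 180.8 y = -57793.25
616.0 x − 85.2 y = -78766.47
Solving the 2×2 system: x ≈ -121.7, y ≈ 44.6 km.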